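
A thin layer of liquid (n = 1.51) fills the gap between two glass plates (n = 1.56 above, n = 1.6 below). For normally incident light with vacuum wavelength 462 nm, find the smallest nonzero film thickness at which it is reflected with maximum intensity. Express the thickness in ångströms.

765 Å

Ray reflecting at the top interface goes from n = 1.56 toward n = 1.51: no phase shift.
Ray reflecting at the bottom interface goes from n = 1.51 toward n = 1.6: a half-wave phase shift.
Exactly one π shift → a net half-wave offset.
So the condition for constructive reflection is 2 n t = (m + ½) λ.
Minimum at m = 0: t = λ / (4 n) = 462 / (4 × 1.51) = 76.5 nm.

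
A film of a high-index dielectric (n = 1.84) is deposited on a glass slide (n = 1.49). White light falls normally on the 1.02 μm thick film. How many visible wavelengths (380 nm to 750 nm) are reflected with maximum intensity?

5

At the upper boundary (n = 1.0 to n = 1.84) the reflected ray undergoes a half-wave phase shift.
Ray reflecting at the bottom interface goes from n = 1.84 toward n = 1.49: no phase shift.
Net: one phase inversion between the two reflected rays.
With one net inversion, constructive interference in reflection requires 2 n t = (m + ½) λ.
λ = 2 n t / (m + ½) = 3754 / (m + ½) nm.
m=4: 834 nm (IR); m=5: 682 nm (visible); m=6: 577 nm (visible); m=7: 500 nm (visible); m=8: 442 nm (visible); m=9: 395 nm (visible); m=10: 357 nm (UV).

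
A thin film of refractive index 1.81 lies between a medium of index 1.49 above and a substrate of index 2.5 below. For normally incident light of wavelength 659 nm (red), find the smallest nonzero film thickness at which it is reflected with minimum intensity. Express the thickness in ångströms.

At the upper boundary (n = 1.49 to n = 1.81) the reflected ray undergoes a half-wave phase shift.
Ray reflecting at the bottom interface goes from n = 1.81 toward n = 2.5: a half-wave phase shift.
Net: no relative phase inversion (both shifts match).
With no net inversion, destructive interference in reflection requires 2 n t = (m + ½) λ.
Minimum at m = 0: t = λ / (4 n) = 659 / (4 × 1.81) = 91.0 nm.

910 Å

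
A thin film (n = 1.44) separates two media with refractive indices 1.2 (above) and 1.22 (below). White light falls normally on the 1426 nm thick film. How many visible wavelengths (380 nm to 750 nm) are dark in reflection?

5

Top surface (1.2 → 1.44): reflection off a higher-index medium gives a half-wave phase shift.
Bottom surface (1.44 → 1.22): reflection off a lower-index medium gives no phase shift.
Net: one phase inversion between the two reflected rays.
For dark reflection here: 2 n t = m λ.
λ = 2 n t / m = 4107 / m nm.
m=5: 821 nm (IR); m=6: 684 nm (visible); m=7: 587 nm (visible); m=8: 513 nm (visible); m=9: 456 nm (visible); m=10: 411 nm (visible); m=11: 373 nm (UV).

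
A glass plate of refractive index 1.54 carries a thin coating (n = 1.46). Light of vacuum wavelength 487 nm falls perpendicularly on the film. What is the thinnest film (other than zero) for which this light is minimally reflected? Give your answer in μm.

Top surface (1.0 → 1.46): reflection off a higher-index medium gives a half-wave phase shift.
Ray reflecting at the bottom interface goes from n = 1.46 toward n = 1.54: a half-wave phase shift.
Zero or two π shifts → no net half-wave offset.
So the condition for destructive reflection is 2 n t = (m + ½) λ.
Minimum at m = 0: t = λ / (4 n) = 487 / (4 × 1.46) = 83.4 nm.

0.0834 μm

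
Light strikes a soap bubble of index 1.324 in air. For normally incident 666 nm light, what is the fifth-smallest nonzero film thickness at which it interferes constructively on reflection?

1132 nm

At the upper boundary (n = 1.0 to n = 1.324) the reflected ray undergoes a half-wave phase shift.
At the lower boundary (n = 1.324 to n = 1.0) the reflected ray undergoes no phase shift.
Exactly one π shift → a net half-wave offset.
For bright reflection here: 2 n t = (m + ½) λ.
The fifth-smallest nonzero thickness corresponds to m = 4: t = (m + ½) λ / (2 n) = 4.50 × 666 / (2 × 1.324) = 1132 nm.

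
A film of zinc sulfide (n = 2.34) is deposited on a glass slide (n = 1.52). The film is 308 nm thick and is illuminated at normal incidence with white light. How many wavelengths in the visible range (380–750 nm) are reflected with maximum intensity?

2

Top surface (1.0 → 2.34): reflection off a higher-index medium gives a half-wave phase shift.
Ray reflecting at the bottom interface goes from n = 2.34 toward n = 1.52: no phase shift.
Net: one phase inversion between the two reflected rays.
With one net inversion, constructive interference in reflection requires 2 n t = (m + ½) λ.
λ = 2 n t / (m + ½) = 1441 / (m + ½) nm.
m=1: 961 nm (IR); m=2: 577 nm (visible); m=3: 412 nm (visible); m=4: 320 nm (UV).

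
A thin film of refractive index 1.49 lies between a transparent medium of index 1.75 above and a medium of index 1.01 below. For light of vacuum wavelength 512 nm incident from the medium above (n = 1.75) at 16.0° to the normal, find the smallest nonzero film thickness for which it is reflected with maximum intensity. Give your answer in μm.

0.182 μm

Ray reflecting at the top interface goes from n = 1.75 toward n = 1.49: no phase shift.
Ray reflecting at the bottom interface goes from n = 1.49 toward n = 1.01: no phase shift.
Net: no relative phase inversion (both shifts match).
With no net inversion, constructive interference in reflection requires 2 n t cos θ_r = m λ.
Snell's law: 1.75 sin 16.0° = 1.49 sin θ_r → sin θ_r = 0.324, cos θ_r = 0.946.
Minimum nonzero at m = 1: t = λ / (2 n cos θ_r) = 512 / (2 × 1.49 × 0.946) = 182 nm.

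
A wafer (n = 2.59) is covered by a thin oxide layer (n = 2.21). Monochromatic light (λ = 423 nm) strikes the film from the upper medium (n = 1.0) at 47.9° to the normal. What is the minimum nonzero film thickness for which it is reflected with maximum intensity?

102 nm

Top surface (1.0 → 2.21): reflection off a higher-index medium gives a half-wave phase shift.
At the lower boundary (n = 2.21 to n = 2.59) the reflected ray undergoes a half-wave phase shift.
Net: no relative phase inversion (both shifts match).
So the condition for constructive reflection is 2 n t cos θ_r = m λ.
Snell's law: 1.0 sin 47.9° = 2.21 sin θ_r → sin θ_r = 0.336, cos θ_r = 0.942.
Minimum nonzero at m = 1: t = λ / (2 n cos θ_r) = 423 / (2 × 2.21 × 0.942) = 102 nm.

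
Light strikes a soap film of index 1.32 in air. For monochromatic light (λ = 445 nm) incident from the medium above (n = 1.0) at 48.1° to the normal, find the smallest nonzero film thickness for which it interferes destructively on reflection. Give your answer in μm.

Top surface (1.0 → 1.32): reflection off a higher-index medium gives a half-wave phase shift.
Bottom surface (1.32 → 1.0): reflection off a lower-index medium gives no phase shift.
Exactly one π shift → a net half-wave offset.
So the condition for destructive reflection is 2 n t cos θ_r = m λ.
Snell's law: 1.0 sin 48.1° = 1.32 sin θ_r → sin θ_r = 0.564, cos θ_r = 0.826.
Minimum nonzero at m = 1: t = λ / (2 n cos θ_r) = 445 / (2 × 1.32 × 0.826) = 204 nm.

0.204 μm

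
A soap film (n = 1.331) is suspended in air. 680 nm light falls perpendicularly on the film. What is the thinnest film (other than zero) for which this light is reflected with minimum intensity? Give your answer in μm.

At the upper boundary (n = 1.0 to n = 1.331) the reflected ray undergoes a half-wave phase shift.
At the lower boundary (n = 1.331 to n = 1.0) the reflected ray undergoes no phase shift.
The two reflections differ by half a wavelength.
With one net inversion, destructive interference in reflection requires 2 n t = m λ.
Minimum nonzero at m = 1: t = λ / (2 n) = 680 / (2 × 1.331) = 255 nm.

0.255 μm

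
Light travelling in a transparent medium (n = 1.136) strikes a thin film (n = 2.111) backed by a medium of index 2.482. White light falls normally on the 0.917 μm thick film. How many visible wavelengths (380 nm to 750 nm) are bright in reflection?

At the upper boundary (n = 1.136 to n = 2.111) the reflected ray undergoes a half-wave phase shift.
At the lower boundary (n = 2.111 to n = 2.482) the reflected ray undergoes a half-wave phase shift.
Zero or two π shifts → no net half-wave offset.
So the condition for constructive reflection is 2 n t = m λ.
λ = 2 n t / m = 3872 / m nm.
m=5: 774 nm (IR); m=6: 645 nm (visible); m=7: 553 nm (visible); m=8: 484 nm (visible); m=9: 430 nm (visible); m=10: 387 nm (visible); m=11: 352 nm (UV).

5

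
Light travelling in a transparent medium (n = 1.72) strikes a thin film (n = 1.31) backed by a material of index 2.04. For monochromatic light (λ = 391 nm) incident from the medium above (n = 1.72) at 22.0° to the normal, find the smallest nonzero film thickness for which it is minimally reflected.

171 nm

At the upper boundary (n = 1.72 to n = 1.31) the reflected ray undergoes no phase shift.
Bottom surface (1.31 → 2.04): reflection off a higher-index medium gives a half-wave phase shift.
Exactly one π shift → a net half-wave offset.
With one net inversion, destructive interference in reflection requires 2 n t cos θ_r = m λ.
Snell's law: 1.72 sin 22.0° = 1.31 sin θ_r → sin θ_r = 0.492, cos θ_r = 0.871.
Minimum nonzero at m = 1: t = λ / (2 n cos θ_r) = 391 / (2 × 1.31 × 0.871) = 171 nm.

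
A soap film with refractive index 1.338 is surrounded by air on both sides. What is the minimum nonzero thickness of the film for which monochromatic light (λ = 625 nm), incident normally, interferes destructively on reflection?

Ray reflecting at the top interface goes from n = 1.0 toward n = 1.338: a half-wave phase shift.
Ray reflecting at the bottom interface goes from n = 1.338 toward n = 1.0: no phase shift.
The two reflections differ by half a wavelength.
So the condition for destructive reflection is 2 n t = m λ.
Minimum nonzero at m = 1: t = λ / (2 n) = 625 / (2 × 1.338) = 234 nm.

234 nm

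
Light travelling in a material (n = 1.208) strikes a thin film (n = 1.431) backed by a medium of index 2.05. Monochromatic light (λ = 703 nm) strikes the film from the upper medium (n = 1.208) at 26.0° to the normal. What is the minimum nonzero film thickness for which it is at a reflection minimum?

132 nm

At the upper boundary (n = 1.208 to n = 1.431) the reflected ray undergoes a half-wave phase shift.
Ray reflecting at the bottom interface goes from n = 1.431 toward n = 2.05: a half-wave phase shift.
Net: no relative phase inversion (both shifts match).
For minimum reflection here: 2 n t cos θ_r = (m + ½) λ.
Snell's law: 1.208 sin 26.0° = 1.431 sin θ_r → sin θ_r = 0.370, cos θ_r = 0.929.
Minimum at m = 0: t = λ / (4 n cos θ_r) = 703 / (4 × 1.431 × 0.929) = 132 nm.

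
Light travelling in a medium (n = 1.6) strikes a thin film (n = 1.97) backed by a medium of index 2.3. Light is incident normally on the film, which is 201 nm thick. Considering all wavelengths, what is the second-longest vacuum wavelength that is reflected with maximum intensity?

396 nm

Top surface (1.6 → 1.97): reflection off a higher-index medium gives a half-wave phase shift.
Bottom surface (1.97 → 2.3): reflection off a higher-index medium gives a half-wave phase shift.
The two reflections carry the same phase change, so no net offset.
For maximum reflection here: 2 n t = m λ.
λ = 2 n t / m. The second-longest wavelength is m = 2: λ = 2 × 1.97 × 201 / 2.00 = 396 nm.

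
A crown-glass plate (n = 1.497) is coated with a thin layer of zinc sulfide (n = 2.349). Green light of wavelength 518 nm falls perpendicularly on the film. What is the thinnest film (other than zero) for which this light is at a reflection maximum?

55.1 nm

Ray reflecting at the top interface goes from n = 1.0 toward n = 2.349: a half-wave phase shift.
Bottom surface (2.349 → 1.497): reflection off a lower-index medium gives no phase shift.
The two reflections differ by half a wavelength.
For maximum reflection here: 2 n t = (m + ½) λ.
Minimum at m = 0: t = λ / (4 n) = 518 / (4 × 2.349) = 55.1 nm.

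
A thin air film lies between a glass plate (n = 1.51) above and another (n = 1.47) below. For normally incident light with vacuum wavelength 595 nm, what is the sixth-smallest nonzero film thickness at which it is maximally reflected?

At the upper boundary (n = 1.51 to n = 1.0) the reflected ray undergoes no phase shift.
Bottom surface (1.0 → 1.47): reflection off a higher-index medium gives a half-wave phase shift.
Exactly one π shift → a net half-wave offset.
With one net inversion, constructive interference in reflection requires 2 n t = (m + ½) λ.
The sixth-smallest nonzero thickness corresponds to m = 5: t = (m + ½) λ / (2 n) = 5.50 × 595 / (2 × 1.0) = 1636 nm.

1636 nm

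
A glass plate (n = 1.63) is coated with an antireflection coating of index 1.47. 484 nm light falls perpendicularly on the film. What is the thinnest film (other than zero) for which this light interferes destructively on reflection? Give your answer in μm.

0.0823 μm

Ray reflecting at the top interface goes from n = 1.0 toward n = 1.47: a half-wave phase shift.
Bottom surface (1.47 → 1.63): reflection off a higher-index medium gives a half-wave phase shift.
The two reflections carry the same phase change, so no net offset.
So the condition for destructive reflection is 2 n t = (m + ½) λ.
Minimum at m = 0: t = λ / (4 n) = 484 / (4 × 1.47) = 82.3 nm.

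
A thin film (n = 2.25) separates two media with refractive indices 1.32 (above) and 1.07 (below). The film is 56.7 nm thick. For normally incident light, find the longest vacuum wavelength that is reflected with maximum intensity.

Top surface (1.32 → 2.25): reflection off a higher-index medium gives a half-wave phase shift.
At the lower boundary (n = 2.25 to n = 1.07) the reflected ray undergoes no phase shift.
Net: one phase inversion between the two reflected rays.
So the condition for constructive reflection is 2 n t = (m + ½) λ.
λ = 2 n t / (m + ½). The longest wavelength is m = 0: λ = 2 × 2.25 × 56.7 / 0.500 = 510 nm.

510 nm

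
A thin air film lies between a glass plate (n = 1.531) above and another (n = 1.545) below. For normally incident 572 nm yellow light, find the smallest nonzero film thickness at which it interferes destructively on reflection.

At the upper boundary (n = 1.531 to n = 1.0) the reflected ray undergoes no phase shift.
At the lower boundary (n = 1.0 to n = 1.545) the reflected ray undergoes a half-wave phase shift.
The two reflections differ by half a wavelength.
So the condition for destructive reflection is 2 n t = m λ.
Minimum nonzero at m = 1: t = λ / (2 n) = 572 / (2 × 1.0) = 286 nm.

286 nm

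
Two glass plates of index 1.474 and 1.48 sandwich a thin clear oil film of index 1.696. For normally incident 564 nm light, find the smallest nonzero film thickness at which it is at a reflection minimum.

At the upper boundary (n = 1.474 to n = 1.696) the reflected ray undergoes a half-wave phase shift.
Bottom surface (1.696 → 1.48): reflection off a lower-index medium gives no phase shift.
Net: one phase inversion between the two reflected rays.
So the condition for destructive reflection is 2 n t = m λ.
Minimum nonzero at m = 1: t = λ / (2 n) = 564 / (2 × 1.696) = 166 nm.

166 nm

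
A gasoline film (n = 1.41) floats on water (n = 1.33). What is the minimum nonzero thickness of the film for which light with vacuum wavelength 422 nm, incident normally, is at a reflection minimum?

150 nm

Top surface (1.0 → 1.41): reflection off a higher-index medium gives a half-wave phase shift.
Bottom surface (1.41 → 1.33): reflection off a lower-index medium gives no phase shift.
Exactly one π shift → a net half-wave offset.
With one net inversion, destructive interference in reflection requires 2 n t = m λ.
Minimum nonzero at m = 1: t = λ / (2 n) = 422 / (2 × 1.41) = 150 nm.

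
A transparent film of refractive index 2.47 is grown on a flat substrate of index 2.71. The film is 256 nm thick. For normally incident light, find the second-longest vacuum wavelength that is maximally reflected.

632 nm

Ray reflecting at the top interface goes from n = 1.0 toward n = 2.47: a half-wave phase shift.
At the lower boundary (n = 2.47 to n = 2.71) the reflected ray undergoes a half-wave phase shift.
Net: no relative phase inversion (both shifts match).
With no net inversion, constructive interference in reflection requires 2 n t = m λ.
λ = 2 n t / m. The second-longest wavelength is m = 2: λ = 2 × 2.47 × 256 / 2.00 = 632 nm.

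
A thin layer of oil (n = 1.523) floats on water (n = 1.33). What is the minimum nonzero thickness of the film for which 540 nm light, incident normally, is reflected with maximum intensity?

88.6 nm

Ray reflecting at the top interface goes from n = 1.0 toward n = 1.523: a half-wave phase shift.
Ray reflecting at the bottom interface goes from n = 1.523 toward n = 1.33: no phase shift.
Net: one phase inversion between the two reflected rays.
With one net inversion, constructive interference in reflection requires 2 n t = (m + ½) λ.
Minimum at m = 0: t = λ / (4 n) = 540 / (4 × 1.523) = 88.6 nm.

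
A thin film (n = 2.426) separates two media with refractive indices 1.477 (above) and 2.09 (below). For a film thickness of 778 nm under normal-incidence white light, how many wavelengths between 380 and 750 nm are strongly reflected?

5

Ray reflecting at the top interface goes from n = 1.477 toward n = 2.426: a half-wave phase shift.
Ray reflecting at the bottom interface goes from n = 2.426 toward n = 2.09: no phase shift.
Net: one phase inversion between the two reflected rays.
For strong reflection here: 2 n t = (m + ½) λ.
λ = 2 n t / (m + ½) = 3775 / (m + ½) nm.
m=4: 839 nm (IR); m=5: 686 nm (visible); m=6: 581 nm (visible); m=7: 503 nm (visible); m=8: 444 nm (visible); m=9: 397 nm (visible); m=10: 360 nm (UV).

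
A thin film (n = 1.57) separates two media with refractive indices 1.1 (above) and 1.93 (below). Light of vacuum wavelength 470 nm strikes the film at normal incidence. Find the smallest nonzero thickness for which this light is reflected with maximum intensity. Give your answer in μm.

0.150 μm

Top surface (1.1 → 1.57): reflection off a higher-index medium gives a half-wave phase shift.
At the lower boundary (n = 1.57 to n = 1.93) the reflected ray undergoes a half-wave phase shift.
Zero or two π shifts → no net half-wave offset.
With no net inversion, constructive interference in reflection requires 2 n t = m λ.
The smallest nonzero thickness corresponds to m = 1: t = m λ / (2 n) = 1.00 × 470 / (2 × 1.57) = 150 nm.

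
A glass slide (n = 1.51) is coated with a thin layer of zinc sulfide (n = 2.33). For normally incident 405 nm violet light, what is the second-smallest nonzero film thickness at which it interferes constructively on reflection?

130 nm

Ray reflecting at the top interface goes from n = 1.0 toward n = 2.33: a half-wave phase shift.
At the lower boundary (n = 2.33 to n = 1.51) the reflected ray undergoes no phase shift.
The two reflections differ by half a wavelength.
With one net inversion, constructive interference in reflection requires 2 n t = (m + ½) λ.
The second-smallest nonzero thickness corresponds to m = 1: t = (m + ½) λ / (2 n) = 1.50 × 405 / (2 × 2.33) = 130 nm.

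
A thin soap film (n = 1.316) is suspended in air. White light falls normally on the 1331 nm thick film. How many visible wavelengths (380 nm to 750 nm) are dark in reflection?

5

At the upper boundary (n = 1.0 to n = 1.316) the reflected ray undergoes a half-wave phase shift.
Ray reflecting at the bottom interface goes from n = 1.316 toward n = 1.0: no phase shift.
Net: one phase inversion between the two reflected rays.
With one net inversion, destructive interference in reflection requires 2 n t = m λ.
λ = 2 n t / m = 3503 / m nm.
m=4: 876 nm (IR); m=5: 701 nm (visible); m=6: 584 nm (visible); m=7: 500 nm (visible); m=8: 438 nm (visible); m=9: 389 nm (visible); m=10: 350 nm (UV).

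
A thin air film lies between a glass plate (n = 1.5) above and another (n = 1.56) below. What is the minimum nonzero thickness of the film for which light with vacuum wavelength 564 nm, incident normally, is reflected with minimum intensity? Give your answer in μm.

At the upper boundary (n = 1.5 to n = 1.0) the reflected ray undergoes no phase shift.
At the lower boundary (n = 1.0 to n = 1.56) the reflected ray undergoes a half-wave phase shift.
Net: one phase inversion between the two reflected rays.
So the condition for destructive reflection is 2 n t = m λ.
Minimum nonzero at m = 1: t = λ / (2 n) = 564 / (2 × 1.0) = 282 nm.

0.282 μm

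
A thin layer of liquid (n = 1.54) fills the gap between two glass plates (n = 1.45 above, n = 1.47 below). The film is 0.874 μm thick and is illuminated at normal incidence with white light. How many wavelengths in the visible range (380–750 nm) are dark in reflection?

Ray reflecting at the top interface goes from n = 1.45 toward n = 1.54: a half-wave phase shift.
Ray reflecting at the bottom interface goes from n = 1.54 toward n = 1.47: no phase shift.
Net: one phase inversion between the two reflected rays.
For weak reflection here: 2 n t = m λ.
λ = 2 n t / m = 2692 / m nm.
m=3: 897 nm (IR); m=4: 673 nm (visible); m=5: 538 nm (visible); m=6: 449 nm (visible); m=7: 385 nm (visible); m=8: 336 nm (UV).

4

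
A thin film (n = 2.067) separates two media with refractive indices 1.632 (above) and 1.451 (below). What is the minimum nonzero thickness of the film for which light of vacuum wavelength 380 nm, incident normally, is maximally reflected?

46.0 nm

At the upper boundary (n = 1.632 to n = 2.067) the reflected ray undergoes a half-wave phase shift.
Ray reflecting at the bottom interface goes from n = 2.067 toward n = 1.451: no phase shift.
Exactly one π shift → a net half-wave offset.
For strong reflection here: 2 n t = (m + ½) λ.
Minimum at m = 0: t = λ / (4 n) = 380 / (4 × 2.067) = 46.0 nm.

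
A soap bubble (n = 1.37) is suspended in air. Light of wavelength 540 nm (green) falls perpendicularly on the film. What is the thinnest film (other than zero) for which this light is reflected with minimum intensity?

Top surface (1.0 → 1.37): reflection off a higher-index medium gives a half-wave phase shift.
At the lower boundary (n = 1.37 to n = 1.0) the reflected ray undergoes no phase shift.
Net: one phase inversion between the two reflected rays.
So the condition for destructive reflection is 2 n t = m λ.
Minimum nonzero at m = 1: t = λ / (2 n) = 540 / (2 × 1.37) = 197 nm.

197 nm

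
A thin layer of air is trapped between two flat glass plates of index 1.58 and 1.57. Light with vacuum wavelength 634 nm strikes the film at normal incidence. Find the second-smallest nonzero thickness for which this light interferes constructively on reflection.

Top surface (1.58 → 1.0): reflection off a lower-index medium gives no phase shift.
Bottom surface (1.0 → 1.57): reflection off a higher-index medium gives a half-wave phase shift.
The two reflections differ by half a wavelength.
With one net inversion, constructive interference in reflection requires 2 n t = (m + ½) λ.
The second-smallest nonzero thickness corresponds to m = 1: t = (m + ½) λ / (2 n) = 1.50 × 634 / (2 × 1.0) = 476 nm.

476 nm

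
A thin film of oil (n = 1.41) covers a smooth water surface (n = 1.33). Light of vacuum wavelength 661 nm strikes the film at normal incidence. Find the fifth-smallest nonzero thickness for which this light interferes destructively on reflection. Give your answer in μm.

1.17 μm

At the upper boundary (n = 1.0 to n = 1.41) the reflected ray undergoes a half-wave phase shift.
At the lower boundary (n = 1.41 to n = 1.33) the reflected ray undergoes no phase shift.
The two reflections differ by half a wavelength.
With one net inversion, destructive interference in reflection requires 2 n t = m λ.
The fifth-smallest nonzero thickness corresponds to m = 5: t = m λ / (2 n) = 5.00 × 661 / (2 × 1.41) = 1172 nm.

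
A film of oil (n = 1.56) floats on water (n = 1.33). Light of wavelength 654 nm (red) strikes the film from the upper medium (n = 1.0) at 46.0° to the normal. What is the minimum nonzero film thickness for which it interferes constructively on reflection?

118 nm

At the upper boundary (n = 1.0 to n = 1.56) the reflected ray undergoes a half-wave phase shift.
Bottom surface (1.56 → 1.33): reflection off a lower-index medium gives no phase shift.
Exactly one π shift → a net half-wave offset.
For strong reflection here: 2 n t cos θ_r = (m + ½) λ.
Snell's law: 1.0 sin 46.0° = 1.56 sin θ_r → sin θ_r = 0.461, cos θ_r = 0.887.
Minimum at m = 0: t = λ / (4 n cos θ_r) = 654 / (4 × 1.56 × 0.887) = 118 nm.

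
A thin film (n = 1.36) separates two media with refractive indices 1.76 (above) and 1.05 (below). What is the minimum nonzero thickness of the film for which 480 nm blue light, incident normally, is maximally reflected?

At the upper boundary (n = 1.76 to n = 1.36) the reflected ray undergoes no phase shift.
Bottom surface (1.36 → 1.05): reflection off a lower-index medium gives no phase shift.
The two reflections carry the same phase change, so no net offset.
With no net inversion, constructive interference in reflection requires 2 n t = m λ.
Minimum nonzero at m = 1: t = λ / (2 n) = 480 / (2 × 1.36) = 176 nm.

176 nm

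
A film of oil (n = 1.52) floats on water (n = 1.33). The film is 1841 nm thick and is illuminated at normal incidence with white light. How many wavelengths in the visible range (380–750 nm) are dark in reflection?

7

At the upper boundary (n = 1.0 to n = 1.52) the reflected ray undergoes a half-wave phase shift.
Bottom surface (1.52 → 1.33): reflection off a lower-index medium gives no phase shift.
Net: one phase inversion between the two reflected rays.
For dark reflection here: 2 n t = m λ.
λ = 2 n t / m = 5597 / m nm.
m=7: 800 nm (IR); m=8: 700 nm (visible); m=9: 622 nm (visible); m=10: 560 nm (visible); m=11: 509 nm (visible); m=12: 466 nm (visible); m=13: 431 nm (visible); m=14: 400 nm (visible); m=15: 373 nm (UV).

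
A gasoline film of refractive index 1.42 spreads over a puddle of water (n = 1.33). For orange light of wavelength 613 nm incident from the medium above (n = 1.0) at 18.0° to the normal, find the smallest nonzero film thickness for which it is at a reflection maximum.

At the upper boundary (n = 1.0 to n = 1.42) the reflected ray undergoes a half-wave phase shift.
Bottom surface (1.42 → 1.33): reflection off a lower-index medium gives no phase shift.
Net: one phase inversion between the two reflected rays.
With one net inversion, constructive interference in reflection requires 2 n t cos θ_r = (m + ½) λ.
Snell's law: 1.0 sin 18.0° = 1.42 sin θ_r → sin θ_r = 0.218, cos θ_r = 0.976.
Minimum at m = 0: t = λ / (4 n cos θ_r) = 613 / (4 × 1.42 × 0.976) = 111 nm.

111 nm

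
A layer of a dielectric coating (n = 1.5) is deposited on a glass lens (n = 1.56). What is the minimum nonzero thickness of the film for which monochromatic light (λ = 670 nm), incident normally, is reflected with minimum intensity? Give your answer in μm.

At the upper boundary (n = 1.0 to n = 1.5) the reflected ray undergoes a half-wave phase shift.
Ray reflecting at the bottom interface goes from n = 1.5 toward n = 1.56: a half-wave phase shift.
Net: no relative phase inversion (both shifts match).
For minimum reflection here: 2 n t = (m + ½) λ.
Minimum at m = 0: t = λ / (4 n) = 670 / (4 × 1.5) = 112 nm.

0.112 μm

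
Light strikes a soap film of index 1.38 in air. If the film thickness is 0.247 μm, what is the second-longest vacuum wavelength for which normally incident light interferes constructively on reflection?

Top surface (1.0 → 1.38): reflection off a higher-index medium gives a half-wave phase shift.
Bottom surface (1.38 → 1.0): reflection off a lower-index medium gives no phase shift.
Exactly one π shift → a net half-wave offset.
With one net inversion, constructive interference in reflection requires 2 n t = (m + ½) λ.
λ = 2 n t / (m + ½). The second-longest wavelength is m = 1: λ = 2 × 1.38 × 247 / 1.50 = 454 nm.

454 nm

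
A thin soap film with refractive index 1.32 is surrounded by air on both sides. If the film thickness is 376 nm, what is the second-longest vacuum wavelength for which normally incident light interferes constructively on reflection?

662 nm

Ray reflecting at the top interface goes from n = 1.0 toward n = 1.32: a half-wave phase shift.
At the lower boundary (n = 1.32 to n = 1.0) the reflected ray undergoes no phase shift.
Exactly one π shift → a net half-wave offset.
With one net inversion, constructive interference in reflection requires 2 n t = (m + ½) λ.
λ = 2 n t / (m + ½). The second-longest wavelength is m = 1: λ = 2 × 1.32 × 376 / 1.50 = 662 nm.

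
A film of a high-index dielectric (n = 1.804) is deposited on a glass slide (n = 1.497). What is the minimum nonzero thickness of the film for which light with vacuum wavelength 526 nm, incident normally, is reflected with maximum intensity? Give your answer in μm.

0.0729 μm

Top surface (1.0 → 1.804): reflection off a higher-index medium gives a half-wave phase shift.
Bottom surface (1.804 → 1.497): reflection off a lower-index medium gives no phase shift.
Net: one phase inversion between the two reflected rays.
For strong reflection here: 2 n t = (m + ½) λ.
Minimum at m = 0: t = λ / (4 n) = 526 / (4 × 1.804) = 72.9 nm.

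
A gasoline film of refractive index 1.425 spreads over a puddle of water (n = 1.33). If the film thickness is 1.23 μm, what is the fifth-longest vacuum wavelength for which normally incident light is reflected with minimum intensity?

Ray reflecting at the top interface goes from n = 1.0 toward n = 1.425: a half-wave phase shift.
Ray reflecting at the bottom interface goes from n = 1.425 toward n = 1.33: no phase shift.
The two reflections differ by half a wavelength.
For minimum reflection here: 2 n t = m λ.
λ = 2 n t / m. The fifth-longest wavelength is m = 5: λ = 2 × 1.425 × 1230 / 5.00 = 701 nm.

701 nm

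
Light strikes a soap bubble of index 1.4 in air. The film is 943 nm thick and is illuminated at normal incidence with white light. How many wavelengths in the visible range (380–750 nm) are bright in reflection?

Ray reflecting at the top interface goes from n = 1.0 toward n = 1.4: a half-wave phase shift.
At the lower boundary (n = 1.4 to n = 1.0) the reflected ray undergoes no phase shift.
The two reflections differ by half a wavelength.
With one net inversion, constructive interference in reflection requires 2 n t = (m + ½) λ.
λ = 2 n t / (m + ½) = 2640 / (m + ½) nm.
m=3: 754 nm (IR); m=4: 587 nm (visible); m=5: 480 nm (visible); m=6: 406 nm (visible); m=7: 352 nm (UV).

3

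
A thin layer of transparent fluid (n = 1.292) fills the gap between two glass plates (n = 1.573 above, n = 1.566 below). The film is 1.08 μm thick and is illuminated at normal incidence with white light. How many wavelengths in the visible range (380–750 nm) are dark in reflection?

Top surface (1.573 → 1.292): reflection off a lower-index medium gives no phase shift.
At the lower boundary (n = 1.292 to n = 1.566) the reflected ray undergoes a half-wave phase shift.
Exactly one π shift → a net half-wave offset.
So the condition for destructive reflection is 2 n t = m λ.
λ = 2 n t / m = 2791 / m nm.
m=3: 930 nm (IR); m=4: 698 nm (visible); m=5: 558 nm (visible); m=6: 465 nm (visible); m=7: 399 nm (visible); m=8: 349 nm (UV).

4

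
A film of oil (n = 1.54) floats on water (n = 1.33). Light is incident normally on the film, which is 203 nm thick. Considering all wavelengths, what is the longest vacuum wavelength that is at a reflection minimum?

625 nm

Ray reflecting at the top interface goes from n = 1.0 toward n = 1.54: a half-wave phase shift.
Bottom surface (1.54 → 1.33): reflection off a lower-index medium gives no phase shift.
Exactly one π shift → a net half-wave offset.
With one net inversion, destructive interference in reflection requires 2 n t = m λ.
λ = 2 n t / m. The longest wavelength is m = 1: λ = 2 × 1.54 × 203 / 1.00 = 625 nm.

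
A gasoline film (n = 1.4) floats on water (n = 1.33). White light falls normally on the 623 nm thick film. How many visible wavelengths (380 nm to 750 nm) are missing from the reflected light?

At the upper boundary (n = 1.0 to n = 1.4) the reflected ray undergoes a half-wave phase shift.
At the lower boundary (n = 1.4 to n = 1.33) the reflected ray undergoes no phase shift.
The two reflections differ by half a wavelength.
With one net inversion, destructive interference in reflection requires 2 n t = m λ.
λ = 2 n t / m = 1744 / m nm.
m=2: 872 nm (IR); m=3: 581 nm (visible); m=4: 436 nm (visible); m=5: 349 nm (UV).

2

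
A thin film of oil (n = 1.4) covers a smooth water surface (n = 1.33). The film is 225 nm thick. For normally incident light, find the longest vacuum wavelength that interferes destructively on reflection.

At the upper boundary (n = 1.0 to n = 1.4) the reflected ray undergoes a half-wave phase shift.
Bottom surface (1.4 → 1.33): reflection off a lower-index medium gives no phase shift.
Net: one phase inversion between the two reflected rays.
For weak reflection here: 2 n t = m λ.
λ = 2 n t / m. The longest wavelength is m = 1: λ = 2 × 1.4 × 225 / 1.00 = 630 nm.

630 nm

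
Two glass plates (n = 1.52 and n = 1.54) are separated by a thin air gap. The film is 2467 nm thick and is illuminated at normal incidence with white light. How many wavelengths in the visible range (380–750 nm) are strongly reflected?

6

At the upper boundary (n = 1.52 to n = 1.0) the reflected ray undergoes no phase shift.
Ray reflecting at the bottom interface goes from n = 1.0 toward n = 1.54: a half-wave phase shift.
Exactly one π shift → a net half-wave offset.
For bright reflection here: 2 n t = (m + ½) λ.
λ = 2 n t / (m + ½) = 4934 / (m + ½) nm.
m=6: 759 nm (IR); m=7: 658 nm (visible); m=8: 580 nm (visible); m=9: 519 nm (visible); m=10: 470 nm (visible); m=11: 429 nm (visible); m=12: 395 nm (visible); m=13: 365 nm (UV).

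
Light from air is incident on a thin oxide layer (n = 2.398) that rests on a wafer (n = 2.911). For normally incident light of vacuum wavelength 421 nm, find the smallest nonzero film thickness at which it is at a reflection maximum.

87.8 nm

Ray reflecting at the top interface goes from n = 1.0 toward n = 2.398: a half-wave phase shift.
Ray reflecting at the bottom interface goes from n = 2.398 toward n = 2.911: a half-wave phase shift.
The two reflections carry the same phase change, so no net offset.
With no net inversion, constructive interference in reflection requires 2 n t = m λ.
Minimum nonzero at m = 1: t = λ / (2 n) = 421 / (2 × 2.398) = 87.8 nm.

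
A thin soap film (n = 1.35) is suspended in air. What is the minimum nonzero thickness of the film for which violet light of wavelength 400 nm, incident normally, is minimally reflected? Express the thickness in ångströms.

1481 Å

Top surface (1.0 → 1.35): reflection off a higher-index medium gives a half-wave phase shift.
At the lower boundary (n = 1.35 to n = 1.0) the reflected ray undergoes no phase shift.
The two reflections differ by half a wavelength.
For weak reflection here: 2 n t = m λ.
Minimum nonzero at m = 1: t = λ / (2 n) = 400 / (2 × 1.35) = 148 nm.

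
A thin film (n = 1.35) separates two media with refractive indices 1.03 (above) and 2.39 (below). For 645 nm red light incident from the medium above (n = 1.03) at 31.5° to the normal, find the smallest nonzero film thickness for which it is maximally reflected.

260 nm

At the upper boundary (n = 1.03 to n = 1.35) the reflected ray undergoes a half-wave phase shift.
Bottom surface (1.35 → 2.39): reflection off a higher-index medium gives a half-wave phase shift.
Zero or two π shifts → no net half-wave offset.
So the condition for constructive reflection is 2 n t cos θ_r = m λ.
Snell's law: 1.03 sin 31.5° = 1.35 sin θ_r → sin θ_r = 0.399, cos θ_r = 0.917.
Minimum nonzero at m = 1: t = λ / (2 n cos θ_r) = 645 / (2 × 1.35 × 0.917) = 260 nm.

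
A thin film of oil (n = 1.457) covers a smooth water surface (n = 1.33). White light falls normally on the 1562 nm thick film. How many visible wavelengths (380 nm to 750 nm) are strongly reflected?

6

At the upper boundary (n = 1.0 to n = 1.457) the reflected ray undergoes a half-wave phase shift.
Ray reflecting at the bottom interface goes from n = 1.457 toward n = 1.33: no phase shift.
Net: one phase inversion between the two reflected rays.
So the condition for constructive reflection is 2 n t = (m + ½) λ.
λ = 2 n t / (m + ½) = 4552 / (m + ½) nm.
m=5: 828 nm (IR); m=6: 700 nm (visible); m=7: 607 nm (visible); m=8: 535 nm (visible); m=9: 479 nm (visible); m=10: 433 nm (visible); m=11: 396 nm (visible); m=12: 364 nm (UV).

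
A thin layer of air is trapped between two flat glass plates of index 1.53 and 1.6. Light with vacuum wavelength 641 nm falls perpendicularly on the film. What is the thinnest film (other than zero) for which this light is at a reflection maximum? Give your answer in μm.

0.160 μm

Ray reflecting at the top interface goes from n = 1.53 toward n = 1.0: no phase shift.
At the lower boundary (n = 1.0 to n = 1.6) the reflected ray undergoes a half-wave phase shift.
The two reflections differ by half a wavelength.
So the condition for constructive reflection is 2 n t = (m + ½) λ.
Minimum at m = 0: t = λ / (4 n) = 641 / (4 × 1.0) = 160 nm.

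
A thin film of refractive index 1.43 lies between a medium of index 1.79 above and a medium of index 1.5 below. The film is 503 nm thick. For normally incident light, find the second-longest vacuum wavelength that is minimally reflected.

Top surface (1.79 → 1.43): reflection off a lower-index medium gives no phase shift.
Ray reflecting at the bottom interface goes from n = 1.43 toward n = 1.5: a half-wave phase shift.
Net: one phase inversion between the two reflected rays.
With one net inversion, destructive interference in reflection requires 2 n t = m λ.
λ = 2 n t / m. The second-longest wavelength is m = 2: λ = 2 × 1.43 × 503 / 2.00 = 719 nm.

719 nm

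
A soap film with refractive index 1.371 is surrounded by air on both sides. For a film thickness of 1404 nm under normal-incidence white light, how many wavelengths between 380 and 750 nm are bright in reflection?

At the upper boundary (n = 1.0 to n = 1.371) the reflected ray undergoes a half-wave phase shift.
At the lower boundary (n = 1.371 to n = 1.0) the reflected ray undergoes no phase shift.
Exactly one π shift → a net half-wave offset.
With one net inversion, constructive interference in reflection requires 2 n t = (m + ½) λ.
λ = 2 n t / (m + ½) = 3850 / (m + ½) nm.
m=4: 856 nm (IR); m=5: 700 nm (visible); m=6: 592 nm (visible); m=7: 513 nm (visible); m=8: 453 nm (visible); m=9: 405 nm (visible); m=10: 367 nm (UV).

5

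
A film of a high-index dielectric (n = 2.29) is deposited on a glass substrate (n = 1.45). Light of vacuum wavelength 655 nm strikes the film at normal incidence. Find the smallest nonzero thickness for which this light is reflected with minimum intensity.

143 nm

Top surface (1.0 → 2.29): reflection off a higher-index medium gives a half-wave phase shift.
Bottom surface (2.29 → 1.45): reflection off a lower-index medium gives no phase shift.
The two reflections differ by half a wavelength.
With one net inversion, destructive interference in reflection requires 2 n t = m λ.
The smallest nonzero thickness corresponds to m = 1: t = m λ / (2 n) = 1.00 × 655 / (2 × 2.29) = 143 nm.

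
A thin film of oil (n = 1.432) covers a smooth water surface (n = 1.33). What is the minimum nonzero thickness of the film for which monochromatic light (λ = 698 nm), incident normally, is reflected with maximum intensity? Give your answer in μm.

Top surface (1.0 → 1.432): reflection off a higher-index medium gives a half-wave phase shift.
Bottom surface (1.432 → 1.33): reflection off a lower-index medium gives no phase shift.
Net: one phase inversion between the two reflected rays.
So the condition for constructive reflection is 2 n t = (m + ½) λ.
Minimum at m = 0: t = λ / (4 n) = 698 / (4 × 1.432) = 122 nm.

0.122 μm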